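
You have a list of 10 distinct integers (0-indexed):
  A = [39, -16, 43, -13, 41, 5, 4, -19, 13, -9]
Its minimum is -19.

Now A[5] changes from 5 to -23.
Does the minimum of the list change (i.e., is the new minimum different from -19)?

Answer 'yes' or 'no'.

Old min = -19
Change: A[5] 5 -> -23
Changed element was NOT the min; min changes only if -23 < -19.
New min = -23; changed? yes

Answer: yes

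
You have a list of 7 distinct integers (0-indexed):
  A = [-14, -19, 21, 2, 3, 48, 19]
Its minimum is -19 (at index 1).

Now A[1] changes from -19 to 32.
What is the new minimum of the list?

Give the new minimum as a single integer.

Old min = -19 (at index 1)
Change: A[1] -19 -> 32
Changed element WAS the min. Need to check: is 32 still <= all others?
  Min of remaining elements: -14
  New min = min(32, -14) = -14

Answer: -14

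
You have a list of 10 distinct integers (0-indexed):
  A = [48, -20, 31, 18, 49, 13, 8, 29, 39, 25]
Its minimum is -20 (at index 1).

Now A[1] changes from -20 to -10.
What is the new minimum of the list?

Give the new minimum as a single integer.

Old min = -20 (at index 1)
Change: A[1] -20 -> -10
Changed element WAS the min. Need to check: is -10 still <= all others?
  Min of remaining elements: 8
  New min = min(-10, 8) = -10

Answer: -10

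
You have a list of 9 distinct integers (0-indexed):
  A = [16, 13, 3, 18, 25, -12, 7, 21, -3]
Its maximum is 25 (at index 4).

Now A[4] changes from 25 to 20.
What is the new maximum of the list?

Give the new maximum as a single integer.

Old max = 25 (at index 4)
Change: A[4] 25 -> 20
Changed element WAS the max -> may need rescan.
  Max of remaining elements: 21
  New max = max(20, 21) = 21

Answer: 21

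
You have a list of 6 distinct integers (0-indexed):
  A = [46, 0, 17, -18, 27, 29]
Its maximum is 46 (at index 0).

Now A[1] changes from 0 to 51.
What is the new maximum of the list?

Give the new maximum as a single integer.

Answer: 51

Derivation:
Old max = 46 (at index 0)
Change: A[1] 0 -> 51
Changed element was NOT the old max.
  New max = max(old_max, new_val) = max(46, 51) = 51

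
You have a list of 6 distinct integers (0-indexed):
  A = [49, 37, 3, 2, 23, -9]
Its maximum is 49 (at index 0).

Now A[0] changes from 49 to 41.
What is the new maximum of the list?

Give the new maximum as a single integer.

Old max = 49 (at index 0)
Change: A[0] 49 -> 41
Changed element WAS the max -> may need rescan.
  Max of remaining elements: 37
  New max = max(41, 37) = 41

Answer: 41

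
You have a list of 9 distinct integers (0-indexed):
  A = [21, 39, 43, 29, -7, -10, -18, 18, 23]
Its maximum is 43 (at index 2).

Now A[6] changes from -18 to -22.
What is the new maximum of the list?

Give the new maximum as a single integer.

Answer: 43

Derivation:
Old max = 43 (at index 2)
Change: A[6] -18 -> -22
Changed element was NOT the old max.
  New max = max(old_max, new_val) = max(43, -22) = 43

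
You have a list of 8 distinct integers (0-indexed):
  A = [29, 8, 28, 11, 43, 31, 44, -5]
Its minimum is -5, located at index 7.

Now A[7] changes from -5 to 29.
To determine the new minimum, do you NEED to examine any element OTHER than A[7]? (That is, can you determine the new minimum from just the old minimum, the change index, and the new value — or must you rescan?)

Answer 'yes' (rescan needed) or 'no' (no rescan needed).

Answer: yes

Derivation:
Old min = -5 at index 7
Change at index 7: -5 -> 29
Index 7 WAS the min and new value 29 > old min -5. Must rescan other elements to find the new min.
Needs rescan: yes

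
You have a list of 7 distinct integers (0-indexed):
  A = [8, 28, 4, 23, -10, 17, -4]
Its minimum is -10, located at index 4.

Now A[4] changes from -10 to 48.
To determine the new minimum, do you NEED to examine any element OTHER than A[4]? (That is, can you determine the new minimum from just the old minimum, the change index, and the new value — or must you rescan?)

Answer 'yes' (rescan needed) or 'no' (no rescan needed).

Old min = -10 at index 4
Change at index 4: -10 -> 48
Index 4 WAS the min and new value 48 > old min -10. Must rescan other elements to find the new min.
Needs rescan: yes

Answer: yes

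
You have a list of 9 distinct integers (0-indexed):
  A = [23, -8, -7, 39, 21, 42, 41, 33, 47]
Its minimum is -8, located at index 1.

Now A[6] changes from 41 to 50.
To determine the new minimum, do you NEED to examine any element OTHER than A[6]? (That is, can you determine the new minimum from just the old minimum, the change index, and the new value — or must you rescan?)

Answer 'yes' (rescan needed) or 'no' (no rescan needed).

Answer: no

Derivation:
Old min = -8 at index 1
Change at index 6: 41 -> 50
Index 6 was NOT the min. New min = min(-8, 50). No rescan of other elements needed.
Needs rescan: no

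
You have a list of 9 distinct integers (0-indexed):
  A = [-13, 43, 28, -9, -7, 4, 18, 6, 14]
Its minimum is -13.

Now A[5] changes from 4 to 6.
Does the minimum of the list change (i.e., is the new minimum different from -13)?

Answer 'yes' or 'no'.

Answer: no

Derivation:
Old min = -13
Change: A[5] 4 -> 6
Changed element was NOT the min; min changes only if 6 < -13.
New min = -13; changed? no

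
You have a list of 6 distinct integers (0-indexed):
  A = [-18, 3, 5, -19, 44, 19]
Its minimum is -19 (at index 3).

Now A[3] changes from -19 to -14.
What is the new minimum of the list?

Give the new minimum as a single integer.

Old min = -19 (at index 3)
Change: A[3] -19 -> -14
Changed element WAS the min. Need to check: is -14 still <= all others?
  Min of remaining elements: -18
  New min = min(-14, -18) = -18

Answer: -18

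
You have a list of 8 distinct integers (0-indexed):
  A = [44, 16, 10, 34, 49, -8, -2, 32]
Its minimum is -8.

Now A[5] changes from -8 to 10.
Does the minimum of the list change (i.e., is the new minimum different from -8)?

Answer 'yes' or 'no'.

Old min = -8
Change: A[5] -8 -> 10
Changed element was the min; new min must be rechecked.
New min = -2; changed? yes

Answer: yes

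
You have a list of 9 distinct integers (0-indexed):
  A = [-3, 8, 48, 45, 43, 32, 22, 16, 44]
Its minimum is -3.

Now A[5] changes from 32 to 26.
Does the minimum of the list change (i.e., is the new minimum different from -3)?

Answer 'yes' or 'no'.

Answer: no

Derivation:
Old min = -3
Change: A[5] 32 -> 26
Changed element was NOT the min; min changes only if 26 < -3.
New min = -3; changed? no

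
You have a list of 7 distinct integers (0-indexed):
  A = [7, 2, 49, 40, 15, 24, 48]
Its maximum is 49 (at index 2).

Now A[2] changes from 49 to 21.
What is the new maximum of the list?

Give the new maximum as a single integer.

Answer: 48

Derivation:
Old max = 49 (at index 2)
Change: A[2] 49 -> 21
Changed element WAS the max -> may need rescan.
  Max of remaining elements: 48
  New max = max(21, 48) = 48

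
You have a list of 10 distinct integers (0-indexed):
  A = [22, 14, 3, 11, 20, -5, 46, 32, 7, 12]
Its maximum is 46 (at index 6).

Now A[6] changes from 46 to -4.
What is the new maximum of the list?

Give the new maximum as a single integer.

Answer: 32

Derivation:
Old max = 46 (at index 6)
Change: A[6] 46 -> -4
Changed element WAS the max -> may need rescan.
  Max of remaining elements: 32
  New max = max(-4, 32) = 32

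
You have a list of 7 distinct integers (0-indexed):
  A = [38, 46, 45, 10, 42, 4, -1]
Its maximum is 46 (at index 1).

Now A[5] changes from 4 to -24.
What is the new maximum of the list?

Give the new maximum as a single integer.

Answer: 46

Derivation:
Old max = 46 (at index 1)
Change: A[5] 4 -> -24
Changed element was NOT the old max.
  New max = max(old_max, new_val) = max(46, -24) = 46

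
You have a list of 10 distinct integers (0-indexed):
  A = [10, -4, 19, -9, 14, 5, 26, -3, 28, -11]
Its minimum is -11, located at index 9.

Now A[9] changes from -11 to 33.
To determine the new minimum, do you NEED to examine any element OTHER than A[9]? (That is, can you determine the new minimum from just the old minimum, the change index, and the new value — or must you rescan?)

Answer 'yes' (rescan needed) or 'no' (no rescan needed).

Answer: yes

Derivation:
Old min = -11 at index 9
Change at index 9: -11 -> 33
Index 9 WAS the min and new value 33 > old min -11. Must rescan other elements to find the new min.
Needs rescan: yes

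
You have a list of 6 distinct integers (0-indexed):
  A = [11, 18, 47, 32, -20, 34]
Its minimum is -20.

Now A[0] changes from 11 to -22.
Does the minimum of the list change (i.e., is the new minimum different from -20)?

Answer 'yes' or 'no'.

Answer: yes

Derivation:
Old min = -20
Change: A[0] 11 -> -22
Changed element was NOT the min; min changes only if -22 < -20.
New min = -22; changed? yes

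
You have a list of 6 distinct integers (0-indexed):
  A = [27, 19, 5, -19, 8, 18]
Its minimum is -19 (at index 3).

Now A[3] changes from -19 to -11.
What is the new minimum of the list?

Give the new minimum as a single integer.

Old min = -19 (at index 3)
Change: A[3] -19 -> -11
Changed element WAS the min. Need to check: is -11 still <= all others?
  Min of remaining elements: 5
  New min = min(-11, 5) = -11

Answer: -11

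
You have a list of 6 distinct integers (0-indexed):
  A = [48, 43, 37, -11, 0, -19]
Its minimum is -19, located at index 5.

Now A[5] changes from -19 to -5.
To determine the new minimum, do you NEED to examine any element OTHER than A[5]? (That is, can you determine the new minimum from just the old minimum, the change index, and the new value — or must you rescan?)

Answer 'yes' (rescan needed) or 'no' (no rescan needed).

Old min = -19 at index 5
Change at index 5: -19 -> -5
Index 5 WAS the min and new value -5 > old min -19. Must rescan other elements to find the new min.
Needs rescan: yes

Answer: yes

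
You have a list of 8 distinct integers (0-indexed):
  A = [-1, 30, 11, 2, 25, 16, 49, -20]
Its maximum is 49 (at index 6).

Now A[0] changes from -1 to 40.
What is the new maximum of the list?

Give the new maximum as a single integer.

Answer: 49

Derivation:
Old max = 49 (at index 6)
Change: A[0] -1 -> 40
Changed element was NOT the old max.
  New max = max(old_max, new_val) = max(49, 40) = 49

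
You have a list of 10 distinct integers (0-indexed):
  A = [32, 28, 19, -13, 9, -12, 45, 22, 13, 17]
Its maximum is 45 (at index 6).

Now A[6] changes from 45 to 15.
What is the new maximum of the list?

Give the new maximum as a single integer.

Old max = 45 (at index 6)
Change: A[6] 45 -> 15
Changed element WAS the max -> may need rescan.
  Max of remaining elements: 32
  New max = max(15, 32) = 32

Answer: 32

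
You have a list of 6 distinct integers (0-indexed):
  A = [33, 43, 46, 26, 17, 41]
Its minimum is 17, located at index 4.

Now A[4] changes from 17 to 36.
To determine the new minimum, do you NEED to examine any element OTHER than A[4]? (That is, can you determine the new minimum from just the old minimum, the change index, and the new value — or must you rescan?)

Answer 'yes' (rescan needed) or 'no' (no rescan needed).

Answer: yes

Derivation:
Old min = 17 at index 4
Change at index 4: 17 -> 36
Index 4 WAS the min and new value 36 > old min 17. Must rescan other elements to find the new min.
Needs rescan: yes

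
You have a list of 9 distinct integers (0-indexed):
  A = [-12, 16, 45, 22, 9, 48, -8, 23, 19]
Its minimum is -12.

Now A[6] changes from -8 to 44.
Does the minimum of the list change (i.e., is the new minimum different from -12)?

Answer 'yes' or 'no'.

Answer: no

Derivation:
Old min = -12
Change: A[6] -8 -> 44
Changed element was NOT the min; min changes only if 44 < -12.
New min = -12; changed? no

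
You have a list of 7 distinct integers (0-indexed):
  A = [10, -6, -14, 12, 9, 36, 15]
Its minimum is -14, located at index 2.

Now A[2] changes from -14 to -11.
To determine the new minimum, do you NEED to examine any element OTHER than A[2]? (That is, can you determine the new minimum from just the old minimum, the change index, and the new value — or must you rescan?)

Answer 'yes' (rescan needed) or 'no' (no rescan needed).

Old min = -14 at index 2
Change at index 2: -14 -> -11
Index 2 WAS the min and new value -11 > old min -14. Must rescan other elements to find the new min.
Needs rescan: yes

Answer: yes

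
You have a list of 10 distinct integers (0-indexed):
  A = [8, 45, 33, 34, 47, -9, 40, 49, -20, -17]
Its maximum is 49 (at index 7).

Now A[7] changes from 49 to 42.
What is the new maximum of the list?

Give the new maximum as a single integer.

Old max = 49 (at index 7)
Change: A[7] 49 -> 42
Changed element WAS the max -> may need rescan.
  Max of remaining elements: 47
  New max = max(42, 47) = 47

Answer: 47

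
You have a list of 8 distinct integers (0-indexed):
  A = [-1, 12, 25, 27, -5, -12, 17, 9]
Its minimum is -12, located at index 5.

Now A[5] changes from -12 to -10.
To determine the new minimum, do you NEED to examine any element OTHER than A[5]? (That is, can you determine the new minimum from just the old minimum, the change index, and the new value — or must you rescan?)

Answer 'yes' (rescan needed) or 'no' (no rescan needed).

Old min = -12 at index 5
Change at index 5: -12 -> -10
Index 5 WAS the min and new value -10 > old min -12. Must rescan other elements to find the new min.
Needs rescan: yes

Answer: yes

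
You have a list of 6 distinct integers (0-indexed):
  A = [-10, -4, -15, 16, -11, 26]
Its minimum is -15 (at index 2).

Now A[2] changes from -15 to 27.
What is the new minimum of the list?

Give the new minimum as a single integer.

Answer: -11

Derivation:
Old min = -15 (at index 2)
Change: A[2] -15 -> 27
Changed element WAS the min. Need to check: is 27 still <= all others?
  Min of remaining elements: -11
  New min = min(27, -11) = -11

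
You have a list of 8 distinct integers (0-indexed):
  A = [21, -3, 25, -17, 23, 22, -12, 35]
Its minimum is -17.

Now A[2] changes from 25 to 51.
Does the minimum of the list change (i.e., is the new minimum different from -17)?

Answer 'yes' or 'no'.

Old min = -17
Change: A[2] 25 -> 51
Changed element was NOT the min; min changes only if 51 < -17.
New min = -17; changed? no

Answer: no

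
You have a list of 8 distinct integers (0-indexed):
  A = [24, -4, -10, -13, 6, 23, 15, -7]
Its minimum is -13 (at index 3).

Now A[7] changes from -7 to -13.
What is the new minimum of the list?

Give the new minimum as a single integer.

Old min = -13 (at index 3)
Change: A[7] -7 -> -13
Changed element was NOT the old min.
  New min = min(old_min, new_val) = min(-13, -13) = -13

Answer: -13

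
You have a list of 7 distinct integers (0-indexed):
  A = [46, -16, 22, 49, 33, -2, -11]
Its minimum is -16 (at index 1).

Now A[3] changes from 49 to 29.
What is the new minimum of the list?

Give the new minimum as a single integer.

Old min = -16 (at index 1)
Change: A[3] 49 -> 29
Changed element was NOT the old min.
  New min = min(old_min, new_val) = min(-16, 29) = -16

Answer: -16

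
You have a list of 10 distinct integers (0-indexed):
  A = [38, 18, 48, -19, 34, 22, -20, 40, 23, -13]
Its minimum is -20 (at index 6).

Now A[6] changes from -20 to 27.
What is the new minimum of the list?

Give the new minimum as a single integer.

Old min = -20 (at index 6)
Change: A[6] -20 -> 27
Changed element WAS the min. Need to check: is 27 still <= all others?
  Min of remaining elements: -19
  New min = min(27, -19) = -19

Answer: -19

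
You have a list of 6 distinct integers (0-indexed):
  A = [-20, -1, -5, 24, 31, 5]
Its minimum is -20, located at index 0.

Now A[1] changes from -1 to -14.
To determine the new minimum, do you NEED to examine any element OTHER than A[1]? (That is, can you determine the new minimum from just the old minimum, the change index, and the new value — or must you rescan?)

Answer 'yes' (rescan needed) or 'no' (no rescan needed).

Answer: no

Derivation:
Old min = -20 at index 0
Change at index 1: -1 -> -14
Index 1 was NOT the min. New min = min(-20, -14). No rescan of other elements needed.
Needs rescan: no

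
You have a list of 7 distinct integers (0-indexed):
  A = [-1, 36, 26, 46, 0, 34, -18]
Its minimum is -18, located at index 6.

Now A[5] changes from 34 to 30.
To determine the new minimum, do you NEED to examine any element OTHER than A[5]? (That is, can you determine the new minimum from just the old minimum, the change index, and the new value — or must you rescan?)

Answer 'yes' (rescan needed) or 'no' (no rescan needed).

Answer: no

Derivation:
Old min = -18 at index 6
Change at index 5: 34 -> 30
Index 5 was NOT the min. New min = min(-18, 30). No rescan of other elements needed.
Needs rescan: no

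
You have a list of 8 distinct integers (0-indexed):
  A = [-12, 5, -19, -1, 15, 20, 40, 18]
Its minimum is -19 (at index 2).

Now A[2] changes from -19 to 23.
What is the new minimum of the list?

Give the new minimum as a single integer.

Answer: -12

Derivation:
Old min = -19 (at index 2)
Change: A[2] -19 -> 23
Changed element WAS the min. Need to check: is 23 still <= all others?
  Min of remaining elements: -12
  New min = min(23, -12) = -12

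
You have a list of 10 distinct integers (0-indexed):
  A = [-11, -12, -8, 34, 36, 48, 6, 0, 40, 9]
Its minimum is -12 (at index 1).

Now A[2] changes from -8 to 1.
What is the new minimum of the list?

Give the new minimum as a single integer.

Answer: -12

Derivation:
Old min = -12 (at index 1)
Change: A[2] -8 -> 1
Changed element was NOT the old min.
  New min = min(old_min, new_val) = min(-12, 1) = -12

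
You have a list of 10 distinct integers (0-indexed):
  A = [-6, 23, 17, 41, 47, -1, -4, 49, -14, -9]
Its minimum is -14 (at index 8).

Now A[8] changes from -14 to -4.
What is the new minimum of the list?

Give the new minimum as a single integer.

Answer: -9

Derivation:
Old min = -14 (at index 8)
Change: A[8] -14 -> -4
Changed element WAS the min. Need to check: is -4 still <= all others?
  Min of remaining elements: -9
  New min = min(-4, -9) = -9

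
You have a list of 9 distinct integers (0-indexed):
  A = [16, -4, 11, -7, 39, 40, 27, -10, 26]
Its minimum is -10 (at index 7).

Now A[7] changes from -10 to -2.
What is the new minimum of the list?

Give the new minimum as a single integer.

Answer: -7

Derivation:
Old min = -10 (at index 7)
Change: A[7] -10 -> -2
Changed element WAS the min. Need to check: is -2 still <= all others?
  Min of remaining elements: -7
  New min = min(-2, -7) = -7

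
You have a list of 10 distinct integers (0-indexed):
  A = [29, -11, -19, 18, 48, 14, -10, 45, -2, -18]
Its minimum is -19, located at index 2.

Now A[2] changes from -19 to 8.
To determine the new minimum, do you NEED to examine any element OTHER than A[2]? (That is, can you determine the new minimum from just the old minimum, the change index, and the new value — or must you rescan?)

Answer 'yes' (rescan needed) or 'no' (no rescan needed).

Answer: yes

Derivation:
Old min = -19 at index 2
Change at index 2: -19 -> 8
Index 2 WAS the min and new value 8 > old min -19. Must rescan other elements to find the new min.
Needs rescan: yes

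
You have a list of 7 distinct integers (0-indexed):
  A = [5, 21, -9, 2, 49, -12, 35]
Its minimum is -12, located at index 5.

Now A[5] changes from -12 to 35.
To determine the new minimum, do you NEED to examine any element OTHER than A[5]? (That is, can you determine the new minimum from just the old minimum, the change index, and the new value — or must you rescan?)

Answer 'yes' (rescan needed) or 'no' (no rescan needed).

Old min = -12 at index 5
Change at index 5: -12 -> 35
Index 5 WAS the min and new value 35 > old min -12. Must rescan other elements to find the new min.
Needs rescan: yes

Answer: yes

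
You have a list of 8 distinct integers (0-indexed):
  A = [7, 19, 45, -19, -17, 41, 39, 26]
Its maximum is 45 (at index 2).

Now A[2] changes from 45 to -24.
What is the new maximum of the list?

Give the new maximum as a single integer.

Answer: 41

Derivation:
Old max = 45 (at index 2)
Change: A[2] 45 -> -24
Changed element WAS the max -> may need rescan.
  Max of remaining elements: 41
  New max = max(-24, 41) = 41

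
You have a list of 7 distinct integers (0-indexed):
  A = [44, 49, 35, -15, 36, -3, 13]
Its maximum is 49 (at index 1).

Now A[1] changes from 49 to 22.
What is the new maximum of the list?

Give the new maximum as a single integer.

Answer: 44

Derivation:
Old max = 49 (at index 1)
Change: A[1] 49 -> 22
Changed element WAS the max -> may need rescan.
  Max of remaining elements: 44
  New max = max(22, 44) = 44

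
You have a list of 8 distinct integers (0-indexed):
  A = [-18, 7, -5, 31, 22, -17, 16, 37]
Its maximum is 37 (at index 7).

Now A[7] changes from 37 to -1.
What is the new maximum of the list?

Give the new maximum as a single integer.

Answer: 31

Derivation:
Old max = 37 (at index 7)
Change: A[7] 37 -> -1
Changed element WAS the max -> may need rescan.
  Max of remaining elements: 31
  New max = max(-1, 31) = 31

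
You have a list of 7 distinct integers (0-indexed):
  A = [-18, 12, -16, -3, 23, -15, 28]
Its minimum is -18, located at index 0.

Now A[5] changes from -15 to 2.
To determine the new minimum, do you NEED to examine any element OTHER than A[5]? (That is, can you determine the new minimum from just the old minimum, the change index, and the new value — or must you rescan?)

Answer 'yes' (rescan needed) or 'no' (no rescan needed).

Answer: no

Derivation:
Old min = -18 at index 0
Change at index 5: -15 -> 2
Index 5 was NOT the min. New min = min(-18, 2). No rescan of other elements needed.
Needs rescan: no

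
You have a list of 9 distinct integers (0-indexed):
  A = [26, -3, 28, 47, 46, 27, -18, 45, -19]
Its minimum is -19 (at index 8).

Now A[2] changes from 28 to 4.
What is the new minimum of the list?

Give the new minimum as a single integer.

Old min = -19 (at index 8)
Change: A[2] 28 -> 4
Changed element was NOT the old min.
  New min = min(old_min, new_val) = min(-19, 4) = -19

Answer: -19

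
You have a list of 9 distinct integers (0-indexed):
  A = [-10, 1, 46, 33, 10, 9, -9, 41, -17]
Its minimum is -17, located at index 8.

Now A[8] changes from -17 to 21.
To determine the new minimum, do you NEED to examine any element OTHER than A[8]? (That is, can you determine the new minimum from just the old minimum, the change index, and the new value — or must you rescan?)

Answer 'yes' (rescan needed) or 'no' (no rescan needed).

Old min = -17 at index 8
Change at index 8: -17 -> 21
Index 8 WAS the min and new value 21 > old min -17. Must rescan other elements to find the new min.
Needs rescan: yes

Answer: yes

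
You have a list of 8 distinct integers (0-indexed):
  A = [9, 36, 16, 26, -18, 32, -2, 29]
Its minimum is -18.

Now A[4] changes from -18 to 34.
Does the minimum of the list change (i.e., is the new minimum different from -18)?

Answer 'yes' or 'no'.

Answer: yes

Derivation:
Old min = -18
Change: A[4] -18 -> 34
Changed element was the min; new min must be rechecked.
New min = -2; changed? yes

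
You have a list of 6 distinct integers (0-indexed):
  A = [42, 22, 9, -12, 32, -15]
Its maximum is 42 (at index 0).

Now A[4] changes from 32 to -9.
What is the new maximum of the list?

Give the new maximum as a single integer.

Answer: 42

Derivation:
Old max = 42 (at index 0)
Change: A[4] 32 -> -9
Changed element was NOT the old max.
  New max = max(old_max, new_val) = max(42, -9) = 42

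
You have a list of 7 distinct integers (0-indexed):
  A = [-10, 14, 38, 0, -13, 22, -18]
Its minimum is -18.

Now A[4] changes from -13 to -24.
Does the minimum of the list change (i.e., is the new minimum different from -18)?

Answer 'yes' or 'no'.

Answer: yes

Derivation:
Old min = -18
Change: A[4] -13 -> -24
Changed element was NOT the min; min changes only if -24 < -18.
New min = -24; changed? yes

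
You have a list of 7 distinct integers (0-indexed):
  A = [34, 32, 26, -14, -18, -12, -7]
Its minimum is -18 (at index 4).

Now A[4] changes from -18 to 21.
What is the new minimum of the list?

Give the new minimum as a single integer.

Answer: -14

Derivation:
Old min = -18 (at index 4)
Change: A[4] -18 -> 21
Changed element WAS the min. Need to check: is 21 still <= all others?
  Min of remaining elements: -14
  New min = min(21, -14) = -14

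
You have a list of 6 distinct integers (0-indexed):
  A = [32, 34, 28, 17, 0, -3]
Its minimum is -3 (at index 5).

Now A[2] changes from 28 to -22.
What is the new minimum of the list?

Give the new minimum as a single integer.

Answer: -22

Derivation:
Old min = -3 (at index 5)
Change: A[2] 28 -> -22
Changed element was NOT the old min.
  New min = min(old_min, new_val) = min(-3, -22) = -22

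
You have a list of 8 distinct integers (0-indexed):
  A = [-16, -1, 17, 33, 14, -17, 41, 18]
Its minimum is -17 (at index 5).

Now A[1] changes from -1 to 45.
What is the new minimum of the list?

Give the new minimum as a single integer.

Old min = -17 (at index 5)
Change: A[1] -1 -> 45
Changed element was NOT the old min.
  New min = min(old_min, new_val) = min(-17, 45) = -17

Answer: -17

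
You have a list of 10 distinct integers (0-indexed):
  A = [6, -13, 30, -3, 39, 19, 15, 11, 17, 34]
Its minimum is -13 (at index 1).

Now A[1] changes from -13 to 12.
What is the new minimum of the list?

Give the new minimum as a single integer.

Answer: -3

Derivation:
Old min = -13 (at index 1)
Change: A[1] -13 -> 12
Changed element WAS the min. Need to check: is 12 still <= all others?
  Min of remaining elements: -3
  New min = min(12, -3) = -3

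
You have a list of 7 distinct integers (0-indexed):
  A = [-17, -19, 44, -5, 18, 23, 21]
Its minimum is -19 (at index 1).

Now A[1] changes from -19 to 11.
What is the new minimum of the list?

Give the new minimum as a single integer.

Old min = -19 (at index 1)
Change: A[1] -19 -> 11
Changed element WAS the min. Need to check: is 11 still <= all others?
  Min of remaining elements: -17
  New min = min(11, -17) = -17

Answer: -17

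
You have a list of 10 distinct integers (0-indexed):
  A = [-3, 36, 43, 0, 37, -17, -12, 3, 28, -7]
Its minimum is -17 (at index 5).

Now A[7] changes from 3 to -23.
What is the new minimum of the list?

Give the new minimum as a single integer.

Old min = -17 (at index 5)
Change: A[7] 3 -> -23
Changed element was NOT the old min.
  New min = min(old_min, new_val) = min(-17, -23) = -23

Answer: -23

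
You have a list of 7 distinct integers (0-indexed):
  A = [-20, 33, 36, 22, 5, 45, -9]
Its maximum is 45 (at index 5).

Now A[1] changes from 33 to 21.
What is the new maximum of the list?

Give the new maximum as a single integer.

Old max = 45 (at index 5)
Change: A[1] 33 -> 21
Changed element was NOT the old max.
  New max = max(old_max, new_val) = max(45, 21) = 45

Answer: 45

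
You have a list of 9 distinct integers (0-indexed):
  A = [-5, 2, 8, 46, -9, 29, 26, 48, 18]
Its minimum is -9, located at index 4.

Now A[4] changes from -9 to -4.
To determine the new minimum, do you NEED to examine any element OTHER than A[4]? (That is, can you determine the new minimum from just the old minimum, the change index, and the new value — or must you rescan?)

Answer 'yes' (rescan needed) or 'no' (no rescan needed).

Answer: yes

Derivation:
Old min = -9 at index 4
Change at index 4: -9 -> -4
Index 4 WAS the min and new value -4 > old min -9. Must rescan other elements to find the new min.
Needs rescan: yes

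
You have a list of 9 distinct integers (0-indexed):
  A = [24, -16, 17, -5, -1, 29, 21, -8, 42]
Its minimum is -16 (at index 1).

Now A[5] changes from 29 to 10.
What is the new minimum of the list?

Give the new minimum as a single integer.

Answer: -16

Derivation:
Old min = -16 (at index 1)
Change: A[5] 29 -> 10
Changed element was NOT the old min.
  New min = min(old_min, new_val) = min(-16, 10) = -16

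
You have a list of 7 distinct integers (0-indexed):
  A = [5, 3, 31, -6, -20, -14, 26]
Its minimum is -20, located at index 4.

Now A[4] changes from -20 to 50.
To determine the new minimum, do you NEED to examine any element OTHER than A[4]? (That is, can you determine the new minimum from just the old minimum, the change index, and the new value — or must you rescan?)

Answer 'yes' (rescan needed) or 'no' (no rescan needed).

Old min = -20 at index 4
Change at index 4: -20 -> 50
Index 4 WAS the min and new value 50 > old min -20. Must rescan other elements to find the new min.
Needs rescan: yes

Answer: yes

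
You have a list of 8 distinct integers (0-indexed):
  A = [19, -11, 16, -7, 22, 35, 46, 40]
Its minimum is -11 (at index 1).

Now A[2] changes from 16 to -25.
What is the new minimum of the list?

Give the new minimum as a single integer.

Answer: -25

Derivation:
Old min = -11 (at index 1)
Change: A[2] 16 -> -25
Changed element was NOT the old min.
  New min = min(old_min, new_val) = min(-11, -25) = -25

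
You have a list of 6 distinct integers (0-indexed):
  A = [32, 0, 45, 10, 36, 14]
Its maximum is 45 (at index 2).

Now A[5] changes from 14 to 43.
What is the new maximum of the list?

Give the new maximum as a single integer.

Old max = 45 (at index 2)
Change: A[5] 14 -> 43
Changed element was NOT the old max.
  New max = max(old_max, new_val) = max(45, 43) = 45

Answer: 45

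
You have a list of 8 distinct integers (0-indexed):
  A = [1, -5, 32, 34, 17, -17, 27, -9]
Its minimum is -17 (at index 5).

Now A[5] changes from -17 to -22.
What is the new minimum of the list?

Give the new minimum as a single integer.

Answer: -22

Derivation:
Old min = -17 (at index 5)
Change: A[5] -17 -> -22
Changed element WAS the min. Need to check: is -22 still <= all others?
  Min of remaining elements: -9
  New min = min(-22, -9) = -22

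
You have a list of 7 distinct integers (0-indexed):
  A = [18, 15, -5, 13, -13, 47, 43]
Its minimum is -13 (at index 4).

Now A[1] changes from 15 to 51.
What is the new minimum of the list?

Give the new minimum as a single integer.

Old min = -13 (at index 4)
Change: A[1] 15 -> 51
Changed element was NOT the old min.
  New min = min(old_min, new_val) = min(-13, 51) = -13

Answer: -13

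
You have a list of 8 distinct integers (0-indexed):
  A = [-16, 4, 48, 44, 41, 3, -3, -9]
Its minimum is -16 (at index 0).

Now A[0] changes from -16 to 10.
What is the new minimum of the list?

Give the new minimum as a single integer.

Answer: -9

Derivation:
Old min = -16 (at index 0)
Change: A[0] -16 -> 10
Changed element WAS the min. Need to check: is 10 still <= all others?
  Min of remaining elements: -9
  New min = min(10, -9) = -9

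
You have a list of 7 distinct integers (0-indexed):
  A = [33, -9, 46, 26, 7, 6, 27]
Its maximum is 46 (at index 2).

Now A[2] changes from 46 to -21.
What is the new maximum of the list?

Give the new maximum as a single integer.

Old max = 46 (at index 2)
Change: A[2] 46 -> -21
Changed element WAS the max -> may need rescan.
  Max of remaining elements: 33
  New max = max(-21, 33) = 33

Answer: 33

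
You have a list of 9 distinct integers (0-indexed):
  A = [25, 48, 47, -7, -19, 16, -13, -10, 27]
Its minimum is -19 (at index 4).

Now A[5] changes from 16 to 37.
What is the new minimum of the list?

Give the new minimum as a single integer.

Old min = -19 (at index 4)
Change: A[5] 16 -> 37
Changed element was NOT the old min.
  New min = min(old_min, new_val) = min(-19, 37) = -19

Answer: -19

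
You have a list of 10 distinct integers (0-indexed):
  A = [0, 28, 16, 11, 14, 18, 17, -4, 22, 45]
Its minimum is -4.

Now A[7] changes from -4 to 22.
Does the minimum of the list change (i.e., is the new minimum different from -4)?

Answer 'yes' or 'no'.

Answer: yes

Derivation:
Old min = -4
Change: A[7] -4 -> 22
Changed element was the min; new min must be rechecked.
New min = 0; changed? yes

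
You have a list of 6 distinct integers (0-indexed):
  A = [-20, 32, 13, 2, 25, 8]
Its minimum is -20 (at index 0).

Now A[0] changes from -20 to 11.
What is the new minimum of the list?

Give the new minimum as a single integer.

Answer: 2

Derivation:
Old min = -20 (at index 0)
Change: A[0] -20 -> 11
Changed element WAS the min. Need to check: is 11 still <= all others?
  Min of remaining elements: 2
  New min = min(11, 2) = 2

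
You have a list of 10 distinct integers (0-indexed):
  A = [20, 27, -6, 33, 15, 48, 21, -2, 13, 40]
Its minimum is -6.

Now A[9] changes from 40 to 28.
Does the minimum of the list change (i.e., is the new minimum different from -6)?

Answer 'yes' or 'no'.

Old min = -6
Change: A[9] 40 -> 28
Changed element was NOT the min; min changes only if 28 < -6.
New min = -6; changed? no

Answer: no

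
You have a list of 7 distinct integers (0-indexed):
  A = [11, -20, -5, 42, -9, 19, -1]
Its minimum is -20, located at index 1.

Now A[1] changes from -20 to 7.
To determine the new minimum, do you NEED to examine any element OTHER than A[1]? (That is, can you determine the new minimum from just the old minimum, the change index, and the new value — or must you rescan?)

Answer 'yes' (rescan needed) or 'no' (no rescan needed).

Answer: yes

Derivation:
Old min = -20 at index 1
Change at index 1: -20 -> 7
Index 1 WAS the min and new value 7 > old min -20. Must rescan other elements to find the new min.
Needs rescan: yes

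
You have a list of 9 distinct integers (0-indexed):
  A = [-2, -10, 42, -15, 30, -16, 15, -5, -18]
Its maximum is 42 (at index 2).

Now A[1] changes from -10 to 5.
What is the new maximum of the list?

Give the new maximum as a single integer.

Answer: 42

Derivation:
Old max = 42 (at index 2)
Change: A[1] -10 -> 5
Changed element was NOT the old max.
  New max = max(old_max, new_val) = max(42, 5) = 42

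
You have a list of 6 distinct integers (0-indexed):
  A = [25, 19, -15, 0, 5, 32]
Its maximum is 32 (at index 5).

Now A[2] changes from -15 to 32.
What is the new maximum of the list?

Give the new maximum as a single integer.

Answer: 32

Derivation:
Old max = 32 (at index 5)
Change: A[2] -15 -> 32
Changed element was NOT the old max.
  New max = max(old_max, new_val) = max(32, 32) = 32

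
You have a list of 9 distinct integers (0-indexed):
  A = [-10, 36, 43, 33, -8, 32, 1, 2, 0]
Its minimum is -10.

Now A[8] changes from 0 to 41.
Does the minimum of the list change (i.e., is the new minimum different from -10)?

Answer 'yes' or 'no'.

Old min = -10
Change: A[8] 0 -> 41
Changed element was NOT the min; min changes only if 41 < -10.
New min = -10; changed? no

Answer: no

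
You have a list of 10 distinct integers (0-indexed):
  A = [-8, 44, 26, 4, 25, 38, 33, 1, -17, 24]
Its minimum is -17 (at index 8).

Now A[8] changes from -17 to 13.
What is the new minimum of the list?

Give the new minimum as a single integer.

Answer: -8

Derivation:
Old min = -17 (at index 8)
Change: A[8] -17 -> 13
Changed element WAS the min. Need to check: is 13 still <= all others?
  Min of remaining elements: -8
  New min = min(13, -8) = -8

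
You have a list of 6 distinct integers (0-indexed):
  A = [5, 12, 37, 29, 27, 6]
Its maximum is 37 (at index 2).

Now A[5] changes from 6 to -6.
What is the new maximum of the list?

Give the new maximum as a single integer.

Old max = 37 (at index 2)
Change: A[5] 6 -> -6
Changed element was NOT the old max.
  New max = max(old_max, new_val) = max(37, -6) = 37

Answer: 37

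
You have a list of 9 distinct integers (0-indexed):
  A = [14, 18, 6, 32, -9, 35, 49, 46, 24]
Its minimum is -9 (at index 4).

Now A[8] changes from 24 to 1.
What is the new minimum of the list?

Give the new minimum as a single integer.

Old min = -9 (at index 4)
Change: A[8] 24 -> 1
Changed element was NOT the old min.
  New min = min(old_min, new_val) = min(-9, 1) = -9

Answer: -9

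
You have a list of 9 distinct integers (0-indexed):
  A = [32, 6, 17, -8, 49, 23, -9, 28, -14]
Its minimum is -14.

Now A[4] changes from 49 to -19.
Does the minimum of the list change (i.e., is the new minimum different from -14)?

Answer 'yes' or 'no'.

Answer: yes

Derivation:
Old min = -14
Change: A[4] 49 -> -19
Changed element was NOT the min; min changes only if -19 < -14.
New min = -19; changed? yes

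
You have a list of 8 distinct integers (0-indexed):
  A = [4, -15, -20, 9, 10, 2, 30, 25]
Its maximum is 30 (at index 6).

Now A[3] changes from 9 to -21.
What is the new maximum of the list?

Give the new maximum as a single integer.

Old max = 30 (at index 6)
Change: A[3] 9 -> -21
Changed element was NOT the old max.
  New max = max(old_max, new_val) = max(30, -21) = 30

Answer: 30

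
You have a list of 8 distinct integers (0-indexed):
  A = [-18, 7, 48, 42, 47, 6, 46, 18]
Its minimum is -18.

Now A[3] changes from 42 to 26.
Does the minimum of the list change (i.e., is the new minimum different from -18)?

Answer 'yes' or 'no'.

Answer: no

Derivation:
Old min = -18
Change: A[3] 42 -> 26
Changed element was NOT the min; min changes only if 26 < -18.
New min = -18; changed? no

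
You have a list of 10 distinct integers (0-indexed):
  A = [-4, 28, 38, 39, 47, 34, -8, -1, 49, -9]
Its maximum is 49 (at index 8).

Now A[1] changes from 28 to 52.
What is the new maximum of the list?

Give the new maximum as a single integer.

Old max = 49 (at index 8)
Change: A[1] 28 -> 52
Changed element was NOT the old max.
  New max = max(old_max, new_val) = max(49, 52) = 52

Answer: 52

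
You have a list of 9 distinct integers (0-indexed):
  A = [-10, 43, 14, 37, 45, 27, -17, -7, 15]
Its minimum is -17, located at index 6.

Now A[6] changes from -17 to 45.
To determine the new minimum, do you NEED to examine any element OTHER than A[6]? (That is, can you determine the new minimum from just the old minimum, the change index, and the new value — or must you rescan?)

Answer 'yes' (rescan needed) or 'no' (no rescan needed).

Answer: yes

Derivation:
Old min = -17 at index 6
Change at index 6: -17 -> 45
Index 6 WAS the min and new value 45 > old min -17. Must rescan other elements to find the new min.
Needs rescan: yes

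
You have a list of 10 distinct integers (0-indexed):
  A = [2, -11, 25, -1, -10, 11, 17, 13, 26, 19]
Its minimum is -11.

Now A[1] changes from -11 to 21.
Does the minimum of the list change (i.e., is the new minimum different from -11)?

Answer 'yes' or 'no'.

Answer: yes

Derivation:
Old min = -11
Change: A[1] -11 -> 21
Changed element was the min; new min must be rechecked.
New min = -10; changed? yes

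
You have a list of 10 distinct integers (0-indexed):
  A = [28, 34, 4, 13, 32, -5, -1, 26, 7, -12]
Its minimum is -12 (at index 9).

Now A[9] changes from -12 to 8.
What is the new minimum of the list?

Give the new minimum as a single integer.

Answer: -5

Derivation:
Old min = -12 (at index 9)
Change: A[9] -12 -> 8
Changed element WAS the min. Need to check: is 8 still <= all others?
  Min of remaining elements: -5
  New min = min(8, -5) = -5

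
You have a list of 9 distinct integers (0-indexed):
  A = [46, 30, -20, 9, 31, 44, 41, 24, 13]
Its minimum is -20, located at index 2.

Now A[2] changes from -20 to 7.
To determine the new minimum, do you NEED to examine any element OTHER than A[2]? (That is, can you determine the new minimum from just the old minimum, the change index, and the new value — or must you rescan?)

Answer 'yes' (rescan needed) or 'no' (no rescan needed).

Answer: yes

Derivation:
Old min = -20 at index 2
Change at index 2: -20 -> 7
Index 2 WAS the min and new value 7 > old min -20. Must rescan other elements to find the new min.
Needs rescan: yes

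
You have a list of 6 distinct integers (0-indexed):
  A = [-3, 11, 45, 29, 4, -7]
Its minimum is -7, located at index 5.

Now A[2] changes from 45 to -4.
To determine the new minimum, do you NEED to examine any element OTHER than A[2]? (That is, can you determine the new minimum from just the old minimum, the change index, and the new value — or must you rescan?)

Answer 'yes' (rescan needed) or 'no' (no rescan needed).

Answer: no

Derivation:
Old min = -7 at index 5
Change at index 2: 45 -> -4
Index 2 was NOT the min. New min = min(-7, -4). No rescan of other elements needed.
Needs rescan: no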